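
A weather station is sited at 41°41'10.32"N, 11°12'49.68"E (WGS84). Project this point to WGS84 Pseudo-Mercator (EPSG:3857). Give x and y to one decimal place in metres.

Web Mercator is spherical with R = a = 6378137 m.
x = R·λ = 6378137 × 0.195717732 = 1248314.506 m.
y = R·ln tan(π/4 + φ/2) = 6378137 × 0.801815485 = 5114089.014 m.

x 1248314.5 m, y 5114089.0 m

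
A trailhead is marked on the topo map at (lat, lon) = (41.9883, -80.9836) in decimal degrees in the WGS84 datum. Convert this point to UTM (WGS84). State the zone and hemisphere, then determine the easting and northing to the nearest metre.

Zone 17N: E 501358 m, N 4648477 m

Longitude -80.9836° lies in the 6° band [-84°, -78°), giving zone 17; latitude is north of the equator, so 17N.
Zone 17 central meridian λ₀ = 6×17 − 183 = -81°; Δλ = +0.0164°.
Transverse Mercator on WGS84 with k₀ = 0.9996 gives E = 501358.458 m, N = 4648477.319 m.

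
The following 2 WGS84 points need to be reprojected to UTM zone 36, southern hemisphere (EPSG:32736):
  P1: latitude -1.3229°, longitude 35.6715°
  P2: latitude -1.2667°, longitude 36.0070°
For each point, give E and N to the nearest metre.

UTM zone 36S: λ₀ = 33°, k₀ = 0.9996.
P1 (-1.3229°, 35.6715°) → (797300.714, 9853619.436) m.
P2 (-1.2667°, 36.0070°) → (834677.150, 9859797.082) m.

P1: E 797301 m, N 9853619 m; P2: E 834677 m, N 9859797 m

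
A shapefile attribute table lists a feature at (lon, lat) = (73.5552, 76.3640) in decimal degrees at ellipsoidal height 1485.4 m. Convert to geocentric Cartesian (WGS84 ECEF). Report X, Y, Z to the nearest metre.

WGS84: a = 6378137 m, e² = 0.006694380; N(φ) = a/√(1−e²sin²φ) = 6398395.392 m.
X = (N+h)·cosφ·cosλ = 427125.461 m; Y = (N+h)·cosφ·sinλ = 1447069.427 m; Z = (N(1−e²)+h)·sinφ = 6177861.815 m.

X 427125 m, Y 1447069 m, Z 6177862 m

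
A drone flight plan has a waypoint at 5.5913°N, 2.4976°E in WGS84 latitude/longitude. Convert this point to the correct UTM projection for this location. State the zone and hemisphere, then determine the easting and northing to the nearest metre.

Zone 31N: E 444359 m, N 618050 m

Longitude 2.4976° lies in the 6° band [0°, 6°), giving zone 31; latitude is north of the equator, so 31N.
Zone 31 central meridian λ₀ = 6×31 − 183 = 3°; Δλ = -0.5024°.
Transverse Mercator on WGS84 with k₀ = 0.9996 gives E = 444358.969 m, N = 618050.078 m.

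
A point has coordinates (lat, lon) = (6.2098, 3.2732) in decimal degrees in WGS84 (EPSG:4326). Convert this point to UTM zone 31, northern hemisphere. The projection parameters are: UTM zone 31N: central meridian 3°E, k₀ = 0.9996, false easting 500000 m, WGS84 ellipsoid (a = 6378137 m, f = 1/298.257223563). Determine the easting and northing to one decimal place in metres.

Zone 31 central meridian λ₀ = 6×31 − 183 = 3°; Δλ = +0.2732°.
Transverse Mercator on WGS84 with k₀ = 0.9996 gives E = 530223.242 m, N = 686404.199 m.

E 530223.2 m, N 686404.2 m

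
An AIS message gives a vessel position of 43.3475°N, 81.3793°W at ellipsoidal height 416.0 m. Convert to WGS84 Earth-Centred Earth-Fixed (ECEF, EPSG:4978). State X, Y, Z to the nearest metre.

WGS84: a = 6378137 m, e² = 0.006694380; N(φ) = a/√(1−e²sin²φ) = 6388219.885 m.
X = (N+h)·cosφ·cosλ = 696377.007 m; Y = (N+h)·cosφ·sinλ = -4593353.846 m; Z = (N(1−e²)+h)·sinφ = 4355941.863 m.

X 696377 m, Y -4593354 m, Z 4355942 m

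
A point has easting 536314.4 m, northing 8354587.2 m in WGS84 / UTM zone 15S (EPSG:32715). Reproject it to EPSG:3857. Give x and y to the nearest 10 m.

Unproject from UTM 15S (λ₀ = -93°) → φ = -14.88299982°, λ = -92.66239967°.
Web Mercator (R = 6378137 m): x = -10315131.147 m, y = -1675719.966 m.

x -10315130 m, y -1675720 m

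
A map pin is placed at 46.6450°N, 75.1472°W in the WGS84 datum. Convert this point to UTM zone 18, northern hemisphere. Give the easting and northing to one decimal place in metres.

E 488735.1 m, N 5165726.0 m

Zone 18 central meridian λ₀ = 6×18 − 183 = -75°; Δλ = -0.1472°.
Transverse Mercator on WGS84 with k₀ = 0.9996 gives E = 488735.129 m, N = 5165725.998 m.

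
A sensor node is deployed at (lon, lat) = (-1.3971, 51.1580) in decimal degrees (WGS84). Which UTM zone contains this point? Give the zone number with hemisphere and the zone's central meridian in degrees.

Zone 30N, central meridian -3°

UTM zone = ⌊(λ + 180)/6⌋ + 1; -1.3971° ∈ [-6°, 0°) → zone 30.
Hemisphere: N (φ ≥ 0).
Central meridian λ₀ = 6×30 − 183 = -3°.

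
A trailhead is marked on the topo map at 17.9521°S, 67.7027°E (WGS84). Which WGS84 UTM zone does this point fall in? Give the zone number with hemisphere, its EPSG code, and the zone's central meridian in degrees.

UTM zone = ⌊(λ + 180)/6⌋ + 1; 67.7027° ∈ [66°, 72°) → zone 42.
Hemisphere: S (φ < 0).
Central meridian λ₀ = 6×42 − 183 = 69°.
EPSG code: 32742.

Zone 42S (EPSG:32742), central meridian 69°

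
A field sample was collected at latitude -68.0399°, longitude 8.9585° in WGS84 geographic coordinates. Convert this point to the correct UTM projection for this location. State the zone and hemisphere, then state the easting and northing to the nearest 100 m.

Zone 32S: E 498300 m, N 2452700 m

Longitude 8.9585° lies in the 6° band [6°, 12°), giving zone 32; latitude is south of the equator, so 32S.
Zone 32 central meridian λ₀ = 6×32 − 183 = 9°; Δλ = -0.0415°.
Transverse Mercator on WGS84 with k₀ = 0.9996 gives E = 498268.089 m, N = 2452686.615 m.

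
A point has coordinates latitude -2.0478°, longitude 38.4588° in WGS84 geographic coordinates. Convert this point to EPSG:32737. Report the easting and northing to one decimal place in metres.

Zone 37 central meridian λ₀ = 6×37 − 183 = 39°; Δλ = -0.5412°.
Transverse Mercator on WGS84 with k₀ = 0.9996 gives E = 439815.294 m, N = 9773645.447 m.

E 439815.3 m, N 9773645.4 m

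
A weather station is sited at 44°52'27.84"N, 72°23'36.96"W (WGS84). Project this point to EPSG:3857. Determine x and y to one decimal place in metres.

x -8058818.7 m, y 5601770.0 m

Web Mercator is spherical with R = a = 6378137 m.
x = R·λ = 6378137 × -1.263506677 = -8058818.689 m.
y = R·ln tan(π/4 + φ/2) = 6378137 × 0.878276833 = 5601769.962 m.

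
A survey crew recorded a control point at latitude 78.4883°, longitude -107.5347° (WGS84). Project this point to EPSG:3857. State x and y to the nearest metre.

x -11970708 m, y 14635518 m

Web Mercator is spherical with R = a = 6378137 m.
x = R·λ = 6378137 × -1.876834575 = -11970708.047 m.
y = R·ln tan(π/4 + φ/2) = 6378137 × 2.294638320 = 14635517.569 m.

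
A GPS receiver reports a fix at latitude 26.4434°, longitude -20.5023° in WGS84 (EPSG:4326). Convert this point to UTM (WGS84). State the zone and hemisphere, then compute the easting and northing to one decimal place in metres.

Longitude -20.5023° lies in the 6° band [-24°, -18°), giving zone 27; latitude is north of the equator, so 27N.
Zone 27 central meridian λ₀ = 6×27 − 183 = -21°; Δλ = +0.4977°.
Transverse Mercator on WGS84 with k₀ = 0.9996 gives E = 549620.564 m, N = 2924885.070 m.

Zone 27N: E 549620.6 m, N 2924885.1 m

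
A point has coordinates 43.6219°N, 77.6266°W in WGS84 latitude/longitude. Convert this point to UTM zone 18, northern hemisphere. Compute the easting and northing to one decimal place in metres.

E 288078.3 m, N 4833231.9 m

Zone 18 central meridian λ₀ = 6×18 − 183 = -75°; Δλ = -2.6266°.
Transverse Mercator on WGS84 with k₀ = 0.9996 gives E = 288078.294 m, N = 4833231.913 m.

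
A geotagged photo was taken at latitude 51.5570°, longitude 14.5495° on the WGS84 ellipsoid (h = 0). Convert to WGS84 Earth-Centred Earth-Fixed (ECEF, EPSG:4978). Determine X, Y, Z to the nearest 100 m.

X 3846300 m, Y 998300 m, Z 4972300 m

WGS84: a = 6378137 m, e² = 0.006694380; N(φ) = a/√(1−e²sin²φ) = 6391273.804 m.
X = (N+h)·cosφ·cosλ = 3846251.291 m; Y = (N+h)·cosφ·sinλ = 998254.181 m; Z = (N(1−e²)+h)·sinφ = 4972307.806 m.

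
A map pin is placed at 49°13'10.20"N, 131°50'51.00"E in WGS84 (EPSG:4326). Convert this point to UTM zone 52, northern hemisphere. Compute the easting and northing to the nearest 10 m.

E 707340 m, N 5455760 m

Zone 52 central meridian λ₀ = 6×52 − 183 = 129°; Δλ = +2.8475°.
Transverse Mercator on WGS84 with k₀ = 0.9996 gives E = 707344.126 m, N = 5455759.943 m.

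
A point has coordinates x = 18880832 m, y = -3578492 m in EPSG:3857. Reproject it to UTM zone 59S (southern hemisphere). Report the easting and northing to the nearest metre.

E 366662 m, N 6615975 m

Web Mercator inverse (R = 6378137 m) → φ = -30.58130364°, λ = 169.60939962°.
UTM 59S forward: E = 366662.011 m, N = 6615975.313 m.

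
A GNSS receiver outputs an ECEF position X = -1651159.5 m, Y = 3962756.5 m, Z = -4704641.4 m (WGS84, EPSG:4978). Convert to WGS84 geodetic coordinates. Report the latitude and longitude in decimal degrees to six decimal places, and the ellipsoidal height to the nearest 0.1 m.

λ = atan2(Y, X) = 112.61999995°; p = √(X²+Y²) = 4292990.4 m.
Bowring's method on WGS84 (a = 6378137 m, b = 6356752.314 m) gives φ = -47.81100007°, h = 2499.987 m.

lat -47.811000°, lon 112.620000°, h 2500.0 m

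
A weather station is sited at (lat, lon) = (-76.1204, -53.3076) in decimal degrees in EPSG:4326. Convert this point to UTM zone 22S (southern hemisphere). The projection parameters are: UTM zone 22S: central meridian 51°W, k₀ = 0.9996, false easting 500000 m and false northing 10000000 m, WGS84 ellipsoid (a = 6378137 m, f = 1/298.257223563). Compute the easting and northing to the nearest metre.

E 438223 m, N 1550172 m

Zone 22 central meridian λ₀ = 6×22 − 183 = -51°; Δλ = -2.3076°.
Transverse Mercator on WGS84 with k₀ = 0.9996 gives E = 438222.997 m, N = 1550172.038 m.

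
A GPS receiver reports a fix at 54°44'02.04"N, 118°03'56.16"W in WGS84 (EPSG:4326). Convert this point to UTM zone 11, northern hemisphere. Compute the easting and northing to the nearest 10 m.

Zone 11 central meridian λ₀ = 6×11 − 183 = -117°; Δλ = -1.0656°.
Transverse Mercator on WGS84 with k₀ = 0.9996 gives E = 431386.071 m, N = 6065701.710 m.

E 431390 m, N 6065700 m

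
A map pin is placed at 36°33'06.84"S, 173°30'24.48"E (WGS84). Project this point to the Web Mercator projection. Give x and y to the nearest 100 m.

x 19314700 m, y -4376800 m

Web Mercator is spherical with R = a = 6378137 m.
x = R·λ = 6378137 × 3.028264935 = 19314688.625 m.
y = R·ln tan(π/4 + φ/2) = 6378137 × -0.686223912 = -4376830.123 m.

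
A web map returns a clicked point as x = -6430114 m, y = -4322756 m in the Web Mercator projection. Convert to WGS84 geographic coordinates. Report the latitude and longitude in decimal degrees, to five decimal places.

R = 6378137 m. λ = x/R = -57.76269685°.
φ = 2·arctan(exp(y/R)) − 90° = 2·arctan(0.50776) − 90° = -36.16069976°.

lat -36.16070°, lon -57.76270°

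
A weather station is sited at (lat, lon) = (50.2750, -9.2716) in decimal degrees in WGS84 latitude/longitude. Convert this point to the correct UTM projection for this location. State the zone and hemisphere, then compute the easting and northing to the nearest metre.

Longitude -9.2716° lies in the 6° band [-12°, -6°), giving zone 29; latitude is north of the equator, so 29N.
Zone 29 central meridian λ₀ = 6×29 − 183 = -9°; Δλ = -0.2716°.
Transverse Mercator on WGS84 with k₀ = 0.9996 gives E = 480646.491 m, N = 5569242.469 m.

Zone 29N: E 480646 m, N 5569242 m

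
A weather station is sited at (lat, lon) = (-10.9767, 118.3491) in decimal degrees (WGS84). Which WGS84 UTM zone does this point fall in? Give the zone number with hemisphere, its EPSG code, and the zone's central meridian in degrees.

UTM zone = ⌊(λ + 180)/6⌋ + 1; 118.3491° ∈ [114°, 120°) → zone 50.
Hemisphere: S (φ < 0).
Central meridian λ₀ = 6×50 − 183 = 117°.
EPSG code: 32750.

Zone 50S (EPSG:32750), central meridian 117°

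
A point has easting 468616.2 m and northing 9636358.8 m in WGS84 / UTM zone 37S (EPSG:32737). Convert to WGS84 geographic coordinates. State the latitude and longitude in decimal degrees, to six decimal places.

lat -3.289900°, lon 38.717500°

Zone 37S: λ₀ = 39°, k₀ = 0.9996, false easting 500000 m, false northing 10000000 m.
Meridian distance M = (N − FN)/k₀ = -363786.7 m.
Inverse transverse Mercator on WGS84 gives φ = -3.28989955°, λ = 38.71750039°.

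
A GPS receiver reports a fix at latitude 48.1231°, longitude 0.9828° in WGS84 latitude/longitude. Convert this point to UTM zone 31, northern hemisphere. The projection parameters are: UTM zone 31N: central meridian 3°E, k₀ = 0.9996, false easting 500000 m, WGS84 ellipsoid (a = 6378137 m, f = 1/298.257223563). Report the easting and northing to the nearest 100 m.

Zone 31 central meridian λ₀ = 6×31 − 183 = 3°; Δλ = -2.0172°.
Transverse Mercator on WGS84 with k₀ = 0.9996 gives E = 349887.613 m, N = 5331950.357 m.

E 349900 m, N 5332000 m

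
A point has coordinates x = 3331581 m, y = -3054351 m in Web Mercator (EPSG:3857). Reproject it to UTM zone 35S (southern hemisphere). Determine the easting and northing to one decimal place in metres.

Web Mercator inverse (R = 6378137 m) → φ = -26.44539966°, λ = 29.92810133°.
UTM 35S forward: E = 792000.914 m, N = 7071664.658 m.

E 792000.9 m, N 7071664.7 m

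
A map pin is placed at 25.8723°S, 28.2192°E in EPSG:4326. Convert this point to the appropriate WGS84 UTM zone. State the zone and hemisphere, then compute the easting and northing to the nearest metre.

Zone 35S: E 622152 m, N 7137891 m

Longitude 28.2192° lies in the 6° band [24°, 30°), giving zone 35; latitude is south of the equator, so 35S.
Zone 35 central meridian λ₀ = 6×35 − 183 = 27°; Δλ = +1.2192°.
Transverse Mercator on WGS84 with k₀ = 0.9996 gives E = 622152.056 m, N = 7137890.828 m.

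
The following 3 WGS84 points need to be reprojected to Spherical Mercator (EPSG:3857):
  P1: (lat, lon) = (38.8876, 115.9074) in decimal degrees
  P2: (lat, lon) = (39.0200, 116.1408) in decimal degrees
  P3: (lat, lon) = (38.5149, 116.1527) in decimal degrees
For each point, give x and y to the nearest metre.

Web Mercator: x = R·λ, y = R·ln tan(π/4+φ/2), R = 6378137 m.
P1 (38.8876°, 115.9074°) → (12902752.747, 4705584.002) m.
P2 (39.0200°, 116.1408°) → (12928734.716, 4724536.806) m.
P3 (38.5149°, 116.1527°) → (12930059.418, 4652421.457) m.

P1: x 12902753 m, y 4705584 m; P2: x 12928735 m, y 4724537 m; P3: x 12930059 m, y 4652421 m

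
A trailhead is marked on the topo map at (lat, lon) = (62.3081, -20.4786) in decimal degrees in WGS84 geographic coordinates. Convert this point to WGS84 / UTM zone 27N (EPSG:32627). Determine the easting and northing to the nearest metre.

Zone 27 central meridian λ₀ = 6×27 − 183 = -21°; Δλ = +0.5214°.
Transverse Mercator on WGS84 with k₀ = 0.9996 gives E = 527033.125 m, N = 6908612.480 m.

E 527033 m, N 6908612 m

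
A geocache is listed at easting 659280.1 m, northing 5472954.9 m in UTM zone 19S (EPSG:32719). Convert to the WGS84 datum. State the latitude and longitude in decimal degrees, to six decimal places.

lat -40.879000°, lon -67.109600°

Zone 19S: λ₀ = -69°, k₀ = 0.9996, false easting 500000 m, false northing 10000000 m.
Meridian distance M = (N − FN)/k₀ = -4528856.6 m.
Inverse transverse Mercator on WGS84 gives φ = -40.87900023°, λ = -67.10960035°.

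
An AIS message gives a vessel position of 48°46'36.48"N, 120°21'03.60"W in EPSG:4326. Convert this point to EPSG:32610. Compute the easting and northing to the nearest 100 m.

Zone 10 central meridian λ₀ = 6×10 − 183 = -123°; Δλ = +2.6490°.
Transverse Mercator on WGS84 with k₀ = 0.9996 gives E = 694609.783 m, N = 5406029.054 m.

E 694600 m, N 5406000 m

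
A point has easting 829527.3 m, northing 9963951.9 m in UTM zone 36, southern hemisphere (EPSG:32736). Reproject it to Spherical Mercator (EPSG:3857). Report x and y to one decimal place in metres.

Unproject from UTM 36S (λ₀ = 33°) → φ = -0.32570035°, λ = 35.96009969°.
Web Mercator (R = 6378137 m): x = 4003059.986 m, y = -36256.993 m.

x 4003060.0 m, y -36257.0 m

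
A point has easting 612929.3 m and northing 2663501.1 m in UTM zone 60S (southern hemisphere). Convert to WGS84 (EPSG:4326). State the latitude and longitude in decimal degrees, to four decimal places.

lat -66.1286°, lon 179.5013°

Zone 60S: λ₀ = 177°, k₀ = 0.9996, false easting 500000 m, false northing 10000000 m.
Meridian distance M = (N − FN)/k₀ = -7339434.7 m.
Inverse transverse Mercator on WGS84 gives φ = -66.12859991°, λ = 179.50129918°.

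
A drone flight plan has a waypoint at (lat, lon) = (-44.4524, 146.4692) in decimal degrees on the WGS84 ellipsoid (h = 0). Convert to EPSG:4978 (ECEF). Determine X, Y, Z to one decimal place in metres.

X -3801511.0 m, Y 2519105.1 m, Z -4444114.0 m

WGS84: a = 6378137 m, e² = 0.006694380; N(φ) = a/√(1−e²sin²φ) = 6388633.244 m.
X = (N+h)·cosφ·cosλ = -3801510.997 m; Y = (N+h)·cosφ·sinλ = 2519105.094 m; Z = (N(1−e²)+h)·sinφ = -4444113.994 m.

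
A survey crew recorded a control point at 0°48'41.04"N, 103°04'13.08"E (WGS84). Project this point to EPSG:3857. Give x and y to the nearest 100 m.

x 11473700 m, y 90300 m

Web Mercator is spherical with R = a = 6378137 m.
x = R·λ = 6378137 × 1.798916096 = 11473733.312 m.
y = R·ln tan(π/4 + φ/2) = 6378137 × 0.014162075 = 90327.654 m.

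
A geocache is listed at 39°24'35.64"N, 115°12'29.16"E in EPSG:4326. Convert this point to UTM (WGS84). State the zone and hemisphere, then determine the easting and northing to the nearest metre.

Zone 50N: E 345731 m, N 4363797 m

Longitude 115.2081° lies in the 6° band [114°, 120°), giving zone 50; latitude is north of the equator, so 50N.
Zone 50 central meridian λ₀ = 6×50 − 183 = 117°; Δλ = -1.7919°.
Transverse Mercator on WGS84 with k₀ = 0.9996 gives E = 345730.546 m, N = 4363797.024 m.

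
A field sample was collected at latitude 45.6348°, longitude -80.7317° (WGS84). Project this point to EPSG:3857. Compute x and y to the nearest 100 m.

x -8987000 m, y 5722000 m

Web Mercator is spherical with R = a = 6378137 m.
x = R·λ = 6378137 × -1.409033976 = -8987011.735 m.
y = R·ln tan(π/4 + φ/2) = 6378137 × 0.897129925 = 5722017.565 m.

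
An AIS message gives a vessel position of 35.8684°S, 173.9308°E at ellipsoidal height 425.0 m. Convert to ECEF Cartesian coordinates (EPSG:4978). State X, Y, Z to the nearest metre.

X -5145907 m, Y 547141 m, Z -3716618 m

WGS84: a = 6378137 m, e² = 0.006694380; N(φ) = a/√(1−e²sin²φ) = 6385478.899 m.
X = (N+h)·cosφ·cosλ = -5145906.696 m; Y = (N+h)·cosφ·sinλ = 547141.107 m; Z = (N(1−e²)+h)·sinφ = -3716617.546 m.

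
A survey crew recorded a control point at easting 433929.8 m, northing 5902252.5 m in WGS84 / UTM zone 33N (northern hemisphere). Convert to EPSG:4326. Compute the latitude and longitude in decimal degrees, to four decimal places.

Zone 33N: λ₀ = 15°, k₀ = 0.9996, false easting 500000 m.
Meridian distance M = (N − FN)/k₀ = 5904614.3 m.
Inverse transverse Mercator on WGS84 gives φ = 53.26540000°, λ = 14.00940039°.

lat 53.2654°, lon 14.0094°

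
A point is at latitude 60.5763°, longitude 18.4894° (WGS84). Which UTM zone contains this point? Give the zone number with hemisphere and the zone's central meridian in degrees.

Zone 34N, central meridian 21°

UTM zone = ⌊(λ + 180)/6⌋ + 1; 18.4894° ∈ [18°, 24°) → zone 34.
Hemisphere: N (φ ≥ 0).
Central meridian λ₀ = 6×34 − 183 = 21°.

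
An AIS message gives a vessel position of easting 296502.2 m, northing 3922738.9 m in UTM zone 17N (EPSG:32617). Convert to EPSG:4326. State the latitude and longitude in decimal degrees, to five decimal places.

lat 35.42730°, lon -83.24160°

Zone 17N: λ₀ = -81°, k₀ = 0.9996, false easting 500000 m.
Meridian distance M = (N − FN)/k₀ = 3924308.6 m.
Inverse transverse Mercator on WGS84 gives φ = 35.42730003°, λ = -83.24159957°.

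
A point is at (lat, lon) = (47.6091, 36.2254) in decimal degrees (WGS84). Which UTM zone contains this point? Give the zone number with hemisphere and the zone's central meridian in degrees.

UTM zone = ⌊(λ + 180)/6⌋ + 1; 36.2254° ∈ [36°, 42°) → zone 37.
Hemisphere: N (φ ≥ 0).
Central meridian λ₀ = 6×37 − 183 = 39°.

Zone 37N, central meridian 39°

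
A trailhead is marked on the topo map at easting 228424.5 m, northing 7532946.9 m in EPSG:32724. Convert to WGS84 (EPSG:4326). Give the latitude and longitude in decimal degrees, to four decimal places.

Zone 24S: λ₀ = -39°, k₀ = 0.9996, false easting 500000 m, false northing 10000000 m.
Meridian distance M = (N − FN)/k₀ = -2468040.3 m.
Inverse transverse Mercator on WGS84 gives φ = -22.28779983°, λ = -41.63569990°.

lat -22.2878°, lon -41.6357°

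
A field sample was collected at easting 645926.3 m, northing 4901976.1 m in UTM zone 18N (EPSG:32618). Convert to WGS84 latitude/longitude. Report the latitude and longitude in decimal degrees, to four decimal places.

lat 44.2564°, lon -73.1720°

Zone 18N: λ₀ = -75°, k₀ = 0.9996, false easting 500000 m.
Meridian distance M = (N − FN)/k₀ = 4903937.7 m.
Inverse transverse Mercator on WGS84 gives φ = 44.25640007°, λ = -73.17200043°.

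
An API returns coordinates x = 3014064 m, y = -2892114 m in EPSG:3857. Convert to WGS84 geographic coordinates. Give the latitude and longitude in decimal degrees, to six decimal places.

R = 6378137 m. λ = x/R = 27.07579759°.
φ = 2·arctan(exp(y/R)) − 90° = 2·arctan(0.63544) − 90° = -25.13319892°.

lat -25.133199°, lon 27.075798°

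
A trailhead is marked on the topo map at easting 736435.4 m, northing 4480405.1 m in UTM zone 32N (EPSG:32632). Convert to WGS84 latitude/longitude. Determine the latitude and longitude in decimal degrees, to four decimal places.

lat 40.4407°, lon 11.7877°

Zone 32N: λ₀ = 9°, k₀ = 0.9996, false easting 500000 m.
Meridian distance M = (N − FN)/k₀ = 4482198.0 m.
Inverse transverse Mercator on WGS84 gives φ = 40.44070035°, λ = 11.78770001°.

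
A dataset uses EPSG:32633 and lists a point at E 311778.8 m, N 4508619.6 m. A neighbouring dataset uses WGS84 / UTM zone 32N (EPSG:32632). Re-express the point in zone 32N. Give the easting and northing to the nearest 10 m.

UTM 33N → geographic: φ = 40.70699987°, λ = 12.77189943°.
UTM 32N (λ₀ = 9°) forward: E = 818657.865 m, N = 4513078.250 m.

E 818660 m, N 4513080 m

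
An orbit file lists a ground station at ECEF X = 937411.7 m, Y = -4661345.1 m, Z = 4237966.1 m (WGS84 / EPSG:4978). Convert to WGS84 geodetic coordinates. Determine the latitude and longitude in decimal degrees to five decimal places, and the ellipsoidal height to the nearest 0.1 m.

lat 41.90270°, lon -78.62930°, h 598.6 m

λ = atan2(Y, X) = -78.62929948°; p = √(X²+Y²) = 4754669.2 m.
Bowring's method on WGS84 (a = 6378137 m, b = 6356752.314 m) gives φ = 41.90270040°, h = 598.599 m.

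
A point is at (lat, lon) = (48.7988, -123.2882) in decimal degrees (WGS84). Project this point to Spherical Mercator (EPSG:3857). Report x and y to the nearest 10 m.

x -13724380 m, y 6240790 m

Web Mercator is spherical with R = a = 6378137 m.
x = R·λ = 6378137 × -2.151785019 = -13724379.645 m.
y = R·ln tan(π/4 + φ/2) = 6378137 × 0.978466073 = 6240790.664 m.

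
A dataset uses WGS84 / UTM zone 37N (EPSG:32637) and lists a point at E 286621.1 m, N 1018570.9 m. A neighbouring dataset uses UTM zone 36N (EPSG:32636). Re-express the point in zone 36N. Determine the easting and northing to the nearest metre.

UTM 37N → geographic: φ = 9.20930031°, λ = 37.05789975°.
UTM 36N (λ₀ = 33°) forward: E = 946116.973 m, N = 1020523.445 m.

E 946117 m, N 1020523 m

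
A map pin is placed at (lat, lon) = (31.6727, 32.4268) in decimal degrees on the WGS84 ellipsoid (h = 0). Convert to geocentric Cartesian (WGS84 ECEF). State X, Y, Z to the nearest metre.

WGS84: a = 6378137 m, e² = 0.006694380; N(φ) = a/√(1−e²sin²φ) = 6384030.917 m.
X = (N+h)·cosφ·cosλ = 4586042.111 m; Y = (N+h)·cosφ·sinλ = 2913400.756 m; Z = (N(1−e²)+h)·sinφ = 3329599.041 m.

X 4586042 m, Y 2913401 m, Z 3329599 m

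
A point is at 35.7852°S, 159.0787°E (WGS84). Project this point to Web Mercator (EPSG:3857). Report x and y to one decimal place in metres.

Web Mercator is spherical with R = a = 6378137 m.
x = R·λ = 6378137 × 2.776447085 = 17708559.880 m.
y = R·ln tan(π/4 + φ/2) = 6378137 × -0.669647788 = -4271105.334 m.

x 17708559.9 m, y -4271105.3 m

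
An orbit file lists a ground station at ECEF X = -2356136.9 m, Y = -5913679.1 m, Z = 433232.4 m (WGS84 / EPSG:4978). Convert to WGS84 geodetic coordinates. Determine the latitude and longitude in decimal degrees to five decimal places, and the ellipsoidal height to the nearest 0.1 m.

λ = atan2(Y, X) = -111.72340038°; p = √(X²+Y²) = 6365766.4 m.
Bowring's method on WGS84 (a = 6378137 m, b = 6356752.314 m) gives φ = 3.91949986°, h = 2453.596 m.

lat 3.91950°, lon -111.72340°, h 2453.6 m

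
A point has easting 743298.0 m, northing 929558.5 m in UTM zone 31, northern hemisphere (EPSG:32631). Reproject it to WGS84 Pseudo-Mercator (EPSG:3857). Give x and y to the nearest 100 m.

Unproject from UTM 31N (λ₀ = 3°) → φ = 8.40320010°, λ = 5.20949992°.
Web Mercator (R = 6378137 m): x = 579918.879 m, y = 938811.685 m.

x 579900 m, y 938800 m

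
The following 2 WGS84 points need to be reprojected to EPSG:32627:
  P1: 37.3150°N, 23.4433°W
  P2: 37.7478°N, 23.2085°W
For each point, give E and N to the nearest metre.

P1: E 283487 m, N 4132617 m; P2: E 305425 m, N 4180130 m

UTM zone 27N: λ₀ = -21°, k₀ = 0.9996.
P1 (37.3150°, -23.4433°) → (283487.298, 4132616.717) m.
P2 (37.7478°, -23.2085°) → (305425.257, 4180129.853) m.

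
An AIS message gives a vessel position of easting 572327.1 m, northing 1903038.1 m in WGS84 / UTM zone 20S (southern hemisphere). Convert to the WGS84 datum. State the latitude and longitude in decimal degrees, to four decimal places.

Zone 20S: λ₀ = -63°, k₀ = 0.9996, false easting 500000 m, false northing 10000000 m.
Meridian distance M = (N − FN)/k₀ = -8100202.0 m.
Inverse transverse Mercator on WGS84 gives φ = -72.95650027°, λ = -60.78869996°.

lat -72.9565°, lon -60.7887°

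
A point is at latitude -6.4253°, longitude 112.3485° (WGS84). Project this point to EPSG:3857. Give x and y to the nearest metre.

x 12506578 m, y -716765 m

Web Mercator is spherical with R = a = 6378137 m.
x = R·λ = 6378137 × 1.960851235 = 12506577.811 m.
y = R·ln tan(π/4 + φ/2) = 6378137 × -0.112378433 = -716765.039 m.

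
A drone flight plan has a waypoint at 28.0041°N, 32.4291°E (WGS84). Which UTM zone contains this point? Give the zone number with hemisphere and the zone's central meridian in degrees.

UTM zone = ⌊(λ + 180)/6⌋ + 1; 32.4291° ∈ [30°, 36°) → zone 36.
Hemisphere: N (φ ≥ 0).
Central meridian λ₀ = 6×36 − 183 = 33°.

Zone 36N, central meridian 33°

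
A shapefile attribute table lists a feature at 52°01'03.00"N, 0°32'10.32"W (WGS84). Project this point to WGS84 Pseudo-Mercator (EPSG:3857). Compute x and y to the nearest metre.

Web Mercator is spherical with R = a = 6378137 m.
x = R·λ = 6378137 × -0.009358455 = -59689.511 m.
y = R·ln tan(π/4 + φ/2) = 6378137 × 1.066657912 = 6803290.298 m.

x -59690 m, y 6803290 m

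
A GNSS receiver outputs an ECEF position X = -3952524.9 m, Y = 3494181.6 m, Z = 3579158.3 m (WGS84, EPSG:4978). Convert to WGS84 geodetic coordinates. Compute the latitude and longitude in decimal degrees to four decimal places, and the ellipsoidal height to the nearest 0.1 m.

lat 34.3334°, lon 138.5221°, h 3744.9 m

λ = atan2(Y, X) = 138.52210060°; p = √(X²+Y²) = 5275581.3 m.
Bowring's method on WGS84 (a = 6378137 m, b = 6356752.314 m) gives φ = 34.33340013°, h = 3744.915 m.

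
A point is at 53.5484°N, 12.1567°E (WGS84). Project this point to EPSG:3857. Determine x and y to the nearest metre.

Web Mercator is spherical with R = a = 6378137 m.
x = R·λ = 6378137 × 0.212174441 = 1353277.654 m.
y = R·ln tan(π/4 + φ/2) = 6378137 × 1.110839793 = 7085088.382 m.

x 1353278 m, y 7085088 m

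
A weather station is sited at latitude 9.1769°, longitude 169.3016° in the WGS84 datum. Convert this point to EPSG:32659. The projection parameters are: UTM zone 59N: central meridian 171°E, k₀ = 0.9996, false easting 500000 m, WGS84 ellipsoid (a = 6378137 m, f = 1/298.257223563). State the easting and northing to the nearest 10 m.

Zone 59 central meridian λ₀ = 6×59 − 183 = 171°; Δλ = -1.6984°.
Transverse Mercator on WGS84 with k₀ = 0.9996 gives E = 313387.544 m, N = 1014851.045 m.

E 313390 m, N 1014850 m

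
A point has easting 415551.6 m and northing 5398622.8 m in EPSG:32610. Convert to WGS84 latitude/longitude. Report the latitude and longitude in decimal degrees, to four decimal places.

lat 48.7349°, lon -124.1485°

Zone 10N: λ₀ = -123°, k₀ = 0.9996, false easting 500000 m.
Meridian distance M = (N − FN)/k₀ = 5400783.1 m.
Inverse transverse Mercator on WGS84 gives φ = 48.73490005°, λ = -124.14850027°.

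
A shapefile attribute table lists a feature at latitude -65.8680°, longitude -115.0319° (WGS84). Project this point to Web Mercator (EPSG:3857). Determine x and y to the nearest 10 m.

x -12805290 m, y -9840810 m

Web Mercator is spherical with R = a = 6378137 m.
x = R·λ = 6378137 × -2.007685400 = -12805292.533 m.
y = R·ln tan(π/4 + φ/2) = 6378137 × -1.542897560 = -9840812.017 m.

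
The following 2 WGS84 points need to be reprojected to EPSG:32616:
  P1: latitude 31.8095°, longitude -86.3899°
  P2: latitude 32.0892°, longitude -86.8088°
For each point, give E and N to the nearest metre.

UTM zone 16N: λ₀ = -87°, k₀ = 0.9996.
P1 (31.8095°, -86.3899°) → (557746.524, 3519482.582) m.
P2 (32.0892°, -86.8088°) → (518042.370, 3550338.902) m.

P1: E 557747 m, N 3519483 m; P2: E 518042 m, N 3550339 m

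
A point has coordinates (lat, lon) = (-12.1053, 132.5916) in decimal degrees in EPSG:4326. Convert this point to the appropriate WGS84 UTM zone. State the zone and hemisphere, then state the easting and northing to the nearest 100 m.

Longitude 132.5916° lies in the 6° band [132°, 138°), giving zone 53; latitude is south of the equator, so 53S.
Zone 53 central meridian λ₀ = 6×53 − 183 = 135°; Δλ = -2.4084°.
Transverse Mercator on WGS84 with k₀ = 0.9996 gives E = 237855.079 m, N = 8660646.544 m.

Zone 53S: E 237900 m, N 8660600 m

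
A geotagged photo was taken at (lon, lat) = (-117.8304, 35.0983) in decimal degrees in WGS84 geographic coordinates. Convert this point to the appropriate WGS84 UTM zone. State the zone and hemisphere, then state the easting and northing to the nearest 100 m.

Longitude -117.8304° lies in the 6° band [-120°, -114°), giving zone 11; latitude is north of the equator, so 11N.
Zone 11 central meridian λ₀ = 6×11 − 183 = -117°; Δλ = -0.8304°.
Transverse Mercator on WGS84 with k₀ = 0.9996 gives E = 424314.453 m, N = 3884259.618 m.

Zone 11N: E 424300 m, N 3884300 m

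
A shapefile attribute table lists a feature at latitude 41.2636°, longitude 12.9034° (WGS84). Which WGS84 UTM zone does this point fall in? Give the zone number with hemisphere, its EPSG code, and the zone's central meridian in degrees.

Zone 33N (EPSG:32633), central meridian 15°

UTM zone = ⌊(λ + 180)/6⌋ + 1; 12.9034° ∈ [12°, 18°) → zone 33.
Hemisphere: N (φ ≥ 0).
Central meridian λ₀ = 6×33 − 183 = 15°.
EPSG code: 32633.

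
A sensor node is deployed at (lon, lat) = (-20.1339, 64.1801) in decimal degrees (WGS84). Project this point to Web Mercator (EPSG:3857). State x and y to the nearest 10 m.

Web Mercator is spherical with R = a = 6378137 m.
x = R·λ = 6378137 × -0.351402846 = -2241295.496 m.
y = R·ln tan(π/4 + φ/2) = 6378137 × 1.473102045 = 9395646.658 m.

x -2241300 m, y 9395650 m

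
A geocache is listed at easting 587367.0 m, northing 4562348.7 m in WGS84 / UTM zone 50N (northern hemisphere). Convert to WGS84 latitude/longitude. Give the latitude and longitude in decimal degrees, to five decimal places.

Zone 50N: λ₀ = 117°, k₀ = 0.9996, false easting 500000 m.
Meridian distance M = (N − FN)/k₀ = 4564174.4 m.
Inverse transverse Mercator on WGS84 gives φ = 41.20779996°, λ = 118.04209979°.

lat 41.20780°, lon 118.04210°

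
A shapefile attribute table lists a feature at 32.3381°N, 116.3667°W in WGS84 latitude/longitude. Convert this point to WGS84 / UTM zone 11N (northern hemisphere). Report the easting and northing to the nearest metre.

Zone 11 central meridian λ₀ = 6×11 − 183 = -117°; Δλ = +0.6333°.
Transverse Mercator on WGS84 with k₀ = 0.9996 gives E = 559598.545 m, N = 3578088.722 m.

E 559599 m, N 3578089 m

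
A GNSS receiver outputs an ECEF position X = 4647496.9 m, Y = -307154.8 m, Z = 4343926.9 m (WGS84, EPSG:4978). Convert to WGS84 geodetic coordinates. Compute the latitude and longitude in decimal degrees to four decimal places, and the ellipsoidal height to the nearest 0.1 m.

λ = atan2(Y, X) = -3.78120044°; p = √(X²+Y²) = 4657635.8 m.
Bowring's method on WGS84 (a = 6378137 m, b = 6356752.314 m) gives φ = 43.19599956°, h = 768.024 m.

lat 43.1960°, lon -3.7812°, h 768.0 m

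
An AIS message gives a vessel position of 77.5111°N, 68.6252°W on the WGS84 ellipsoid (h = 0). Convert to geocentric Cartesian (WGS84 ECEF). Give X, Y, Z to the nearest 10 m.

WGS84: a = 6378137 m, e² = 0.006694380; N(φ) = a/√(1−e²sin²φ) = 6398585.392 m.
X = (N+h)·cosφ·cosλ = 504312.277 m; Y = (N+h)·cosφ·sinλ = -1288521.167 m; Z = (N(1−e²)+h)·sinφ = 6205360.545 m.

X 504310 m, Y -1288520 m, Z 6205360 m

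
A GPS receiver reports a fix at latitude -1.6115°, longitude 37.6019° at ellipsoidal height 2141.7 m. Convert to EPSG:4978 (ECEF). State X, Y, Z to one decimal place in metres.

X 5052913.8 m, Y 3891534.4 m, Z -178227.7 m

WGS84: a = 6378137 m, e² = 0.006694380; N(φ) = a/√(1−e²sin²φ) = 6378153.884 m.
X = (N+h)·cosφ·cosλ = 5052913.751 m; Y = (N+h)·cosφ·sinλ = 3891534.377 m; Z = (N(1−e²)+h)·sinφ = -178227.654 m.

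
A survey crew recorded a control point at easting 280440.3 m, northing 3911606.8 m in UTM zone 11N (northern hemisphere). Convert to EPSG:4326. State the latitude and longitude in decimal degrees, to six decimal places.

Zone 11N: λ₀ = -117°, k₀ = 0.9996, false easting 500000 m.
Meridian distance M = (N − FN)/k₀ = 3913172.1 m.
Inverse transverse Mercator on WGS84 gives φ = 35.32359982°, λ = -119.41539962°.

lat 35.323600°, lon -119.415400°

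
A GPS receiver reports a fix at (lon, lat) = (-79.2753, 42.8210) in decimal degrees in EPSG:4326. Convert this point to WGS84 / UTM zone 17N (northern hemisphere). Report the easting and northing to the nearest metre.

Zone 17 central meridian λ₀ = 6×17 − 183 = -81°; Δλ = +1.7247°.
Transverse Mercator on WGS84 with k₀ = 0.9996 gives E = 640986.494 m, N = 4742380.012 m.

E 640986 m, N 4742380 m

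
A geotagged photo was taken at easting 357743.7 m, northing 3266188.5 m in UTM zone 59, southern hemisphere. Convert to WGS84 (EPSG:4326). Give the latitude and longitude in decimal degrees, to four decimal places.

Zone 59S: λ₀ = 171°, k₀ = 0.9996, false easting 500000 m, false northing 10000000 m.
Meridian distance M = (N − FN)/k₀ = -6736506.1 m.
Inverse transverse Mercator on WGS84 gives φ = -60.71449963°, λ = 168.39269972°.

lat -60.7145°, lon 168.3927°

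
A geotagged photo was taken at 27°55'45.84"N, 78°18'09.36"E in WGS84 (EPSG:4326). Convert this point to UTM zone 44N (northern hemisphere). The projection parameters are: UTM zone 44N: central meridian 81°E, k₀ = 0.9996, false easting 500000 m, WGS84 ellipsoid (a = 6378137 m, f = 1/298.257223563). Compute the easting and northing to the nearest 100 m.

E 234600 m, N 3092300 m

Zone 44 central meridian λ₀ = 6×44 − 183 = 81°; Δλ = -2.6974°.
Transverse Mercator on WGS84 with k₀ = 0.9996 gives E = 234556.751 m, N = 3092309.704 m.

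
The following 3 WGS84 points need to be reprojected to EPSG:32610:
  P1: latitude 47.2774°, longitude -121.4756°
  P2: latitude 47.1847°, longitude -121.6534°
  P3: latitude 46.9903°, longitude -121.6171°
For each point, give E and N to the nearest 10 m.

P1: E 615290 m, N 5237120 m; P2: E 602020 m, N 5226570 m; P3: E 605150 m, N 5205010 m

UTM zone 10N: λ₀ = -123°, k₀ = 0.9996.
P1 (47.2774°, -121.4756°) → (615291.130, 5237118.177) m.
P2 (47.1847°, -121.6534°) → (602022.003, 5226569.007) m.
P3 (46.9903°, -121.6171°) → (605154.100, 5205014.220) m.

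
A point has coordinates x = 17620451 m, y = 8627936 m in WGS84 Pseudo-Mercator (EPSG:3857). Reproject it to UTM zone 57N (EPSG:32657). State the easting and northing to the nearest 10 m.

Web Mercator inverse (R = 6378137 m) → φ = 61.00920016°, λ = 158.28720446°.
UTM 57N forward: E = 461459.536 m, N = 6764021.805 m.

E 461460 m, N 6764020 m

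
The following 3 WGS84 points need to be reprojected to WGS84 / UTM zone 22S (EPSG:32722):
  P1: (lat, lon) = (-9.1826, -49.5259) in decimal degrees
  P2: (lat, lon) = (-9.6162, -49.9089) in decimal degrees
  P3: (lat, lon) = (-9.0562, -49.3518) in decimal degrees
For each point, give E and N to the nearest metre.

P1: E 661959 m, N 8984627 m; P2: E 619724 m, N 8936831 m; P3: E 681156 m, N 8998524 m

UTM zone 22S: λ₀ = -51°, k₀ = 0.9996.
P1 (-9.1826°, -49.5259°) → (661959.213, 8984627.443) m.
P2 (-9.6162°, -49.9089°) → (619724.193, 8936830.860) m.
P3 (-9.0562°, -49.3518°) → (681156.095, 8998524.281) m.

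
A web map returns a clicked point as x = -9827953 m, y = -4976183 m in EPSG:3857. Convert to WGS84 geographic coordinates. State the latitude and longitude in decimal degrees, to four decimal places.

lat -40.7544°, lon -88.2860°

R = 6378137 m. λ = x/R = -88.28600392°.
φ = 2·arctan(exp(y/R)) − 90° = 2·arctan(0.45832) − 90° = -40.75440044°.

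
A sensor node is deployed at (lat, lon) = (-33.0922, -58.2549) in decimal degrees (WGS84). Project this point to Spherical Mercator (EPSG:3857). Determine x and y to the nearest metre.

x -6484906 m, y -3907548 m

Web Mercator is spherical with R = a = 6378137 m.
x = R·λ = 6378137 × -1.016739810 = -6484905.804 m.
y = R·ln tan(π/4 + φ/2) = 6378137 × -0.612647294 = -3907548.376 m.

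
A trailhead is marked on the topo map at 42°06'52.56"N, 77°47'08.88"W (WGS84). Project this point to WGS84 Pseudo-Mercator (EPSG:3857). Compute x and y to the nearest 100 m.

x -8659100 m, y 5178200 m

Web Mercator is spherical with R = a = 6378137 m.
x = R·λ = 6378137 × -1.357618321 = -8659075.647 m.
y = R·ln tan(π/4 + φ/2) = 6378137 × 0.811861121 = 5178161.456 m.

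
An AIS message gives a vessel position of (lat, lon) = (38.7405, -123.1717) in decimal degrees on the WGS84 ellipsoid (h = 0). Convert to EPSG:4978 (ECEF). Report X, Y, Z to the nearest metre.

WGS84: a = 6378137 m, e² = 0.006694380; N(φ) = a/√(1−e²sin²φ) = 6386514.070 m.
X = (N+h)·cosφ·cosλ = -2725575.551 m; Y = (N+h)·cosφ·sinλ = -4169609.487 m; Z = (N(1−e²)+h)·sinφ = 3969888.121 m.

X -2725576 m, Y -4169609 m, Z 3969888 m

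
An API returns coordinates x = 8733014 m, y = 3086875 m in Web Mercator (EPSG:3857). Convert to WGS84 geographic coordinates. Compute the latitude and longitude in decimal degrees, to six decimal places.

lat 26.706697°, lon 78.450000°

R = 6378137 m. λ = x/R = 78.44999953°.
φ = 2·arctan(exp(y/R)) − 90° = 2·arctan(1.62252) − 90° = 26.70669730°.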